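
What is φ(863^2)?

743906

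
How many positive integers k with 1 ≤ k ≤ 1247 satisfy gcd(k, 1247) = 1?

1176

First factor: 1247 = 29 × 43.
φ(29) = 29 − 1 = 28.
φ(43) = 43 − 1 = 42.
Since φ is multiplicative, φ(1247) = 28 · 42 = 1176.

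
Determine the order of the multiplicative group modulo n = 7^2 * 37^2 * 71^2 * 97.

φ(32801066137) = 32801066137 · (1 − 1/7) · (1 − 1/37) · (1 − 1/71) · (1 − 1/97)
       = 32801066137 · 1451520/1783733 = 26692001280.

26692001280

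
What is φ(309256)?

Prime factorization: 309256 = 2^3 · 29 · 31 · 43.
φ(2^3) = 2^2·(2−1) = 4·1 = 4.
φ(29) = 29 − 1 = 28.
φ(31) = 31 − 1 = 30.
φ(43) = 43 − 1 = 42.
Multiply: 4 · 28 · 30 · 42 = 141120.

141120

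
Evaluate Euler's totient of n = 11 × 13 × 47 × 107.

585120

φ(11) = 11 − 1 = 10.
φ(13) = 13 − 1 = 12.
φ(47) = 47 − 1 = 46.
φ(107) = 107 − 1 = 106.
φ(719147) = 10 × 12 × 46 × 106 = 585120.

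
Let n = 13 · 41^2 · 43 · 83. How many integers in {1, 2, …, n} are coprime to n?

φ(77993357) = 77993357 · (1 − 1/13) · (1 − 1/41) · (1 − 1/43) · (1 − 1/83)
       = 77993357 · 1653120/1902277 = 67777920.

67777920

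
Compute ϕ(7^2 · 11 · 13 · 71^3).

1778464800

φ(7^2) = 7^1·(7−1) = 7·6 = 42.
φ(11) = 11 − 1 = 10.
φ(13) = 13 − 1 = 12.
φ(71^3) = 71^2·(71−1) = 5041·70 = 352870.
Since φ is multiplicative, φ(2507882377) = 42 · 10 · 12 · 352870 = 1778464800.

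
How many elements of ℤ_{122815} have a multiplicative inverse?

First factor: 122815 = 5 * 7 * 11^2 * 29.
φ(5) = 5 − 1 = 4.
φ(7) = 7 − 1 = 6.
φ(11^2) = 11^1·(11−1) = 11·10 = 110.
φ(29) = 29 − 1 = 28.
Since φ is multiplicative, φ(122815) = 4 · 6 · 110 · 28 = 73920.

73920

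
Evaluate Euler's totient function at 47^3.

φ(103823) = 103823 · (1 − 1/47)
       = 103823 · 46/47 = 101614.

101614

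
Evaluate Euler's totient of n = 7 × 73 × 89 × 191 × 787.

φ(6836266843) = 6836266843 · (1 − 1/7) · (1 − 1/73) · (1 − 1/89) · (1 − 1/191) · (1 − 1/787)
       = 6836266843 · 5677309440/6836266843 = 5677309440.

5677309440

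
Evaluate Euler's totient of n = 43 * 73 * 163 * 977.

478130688

φ(499888889) = 499888889 · (1 − 1/43) · (1 − 1/73) · (1 − 1/163) · (1 − 1/977)
       = 499888889 · 478130688/499888889 = 478130688.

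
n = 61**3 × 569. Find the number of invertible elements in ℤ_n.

126811680

φ(129152189) = 129152189 · (1 − 1/61) · (1 − 1/569)
       = 129152189 · 34080/34709 = 126811680.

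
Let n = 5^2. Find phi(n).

φ(25) = 25 · (1 − 1/5)
       = 25 · 4/5 = 20.

20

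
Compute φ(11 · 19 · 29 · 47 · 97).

φ(11) = 11 − 1 = 10.
φ(19) = 19 − 1 = 18.
φ(29) = 29 − 1 = 28.
φ(47) = 47 − 1 = 46.
φ(97) = 97 − 1 = 96.
φ(27632099) = 10 × 18 × 28 × 46 × 96 = 22256640.

22256640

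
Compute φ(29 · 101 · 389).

1086400

φ(29) = 29 − 1 = 28.
φ(101) = 101 − 1 = 100.
φ(389) = 389 − 1 = 388.
φ(1139381) = 28 × 100 × 388 = 1086400.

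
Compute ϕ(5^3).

100

φ(125) = 125 · (1 − 1/5)
       = 125 · 4/5 = 100.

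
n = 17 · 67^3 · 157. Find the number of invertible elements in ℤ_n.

φ(802736447) = 802736447 · (1 − 1/17) · (1 − 1/67) · (1 − 1/157)
       = 802736447 · 164736/178823 = 739499904.

739499904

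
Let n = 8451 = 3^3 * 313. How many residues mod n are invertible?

φ(8451) = 8451 · (1 − 1/3) · (1 − 1/313)
       = 8451 · 624/939 = 5616.

5616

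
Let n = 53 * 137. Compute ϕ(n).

φ(7261) = 7261 · (1 − 1/53) · (1 − 1/137)
       = 7261 · 7072/7261 = 7072.

7072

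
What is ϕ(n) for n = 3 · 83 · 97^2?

1527168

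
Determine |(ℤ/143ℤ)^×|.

120

Prime factorization: 143 = 11 · 13.
φ(11) = 11 − 1 = 10.
φ(13) = 13 − 1 = 12.
Multiply: 10 · 12 = 120.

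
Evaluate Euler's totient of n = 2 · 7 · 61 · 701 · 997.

φ(2) = 2 − 1 = 1.
φ(7) = 7 − 1 = 6.
φ(61) = 61 − 1 = 60.
φ(701) = 701 − 1 = 700.
φ(997) = 997 − 1 = 996.
Since φ is multiplicative, φ(596858038) = 1 · 6 · 60 · 700 · 996 = 250992000.

250992000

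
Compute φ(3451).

2688

Prime factorization: 3451 = 7 * 17 * 29.
φ(7) = 7 − 1 = 6.
φ(17) = 17 − 1 = 16.
φ(29) = 29 − 1 = 28.
Multiply: 6 · 16 · 28 = 2688.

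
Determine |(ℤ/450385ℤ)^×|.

324480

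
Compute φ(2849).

2160

Factor 2849: 2849 = 7 · 11 · 37.
φ(2849) = 2849 · (1 − 1/7) · (1 − 1/11) · (1 − 1/37)
       = 2849 · 2160/2849 = 2160.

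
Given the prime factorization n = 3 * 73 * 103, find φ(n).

14688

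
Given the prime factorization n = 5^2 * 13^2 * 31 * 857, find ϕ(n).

80121600

φ(5^2) = 5^1·(5−1) = 5·4 = 20.
φ(13^2) = 13^2 − 13^1 = 169 − 13 = 156.
φ(31) = 31 − 1 = 30.
φ(857) = 857 − 1 = 856.
Since φ is multiplicative, φ(112245575) = 20 · 156 · 30 · 856 = 80121600.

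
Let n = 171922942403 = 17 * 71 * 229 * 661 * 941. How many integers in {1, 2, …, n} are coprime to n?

158425344000

φ(17) = 17 − 1 = 16.
φ(71) = 71 − 1 = 70.
φ(229) = 229 − 1 = 228.
φ(661) = 661 − 1 = 660.
φ(941) = 941 − 1 = 940.
φ(171922942403) = 16 × 70 × 228 × 660 × 940 = 158425344000.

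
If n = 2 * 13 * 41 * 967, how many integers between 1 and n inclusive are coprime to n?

463680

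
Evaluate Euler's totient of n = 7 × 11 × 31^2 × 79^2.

343839600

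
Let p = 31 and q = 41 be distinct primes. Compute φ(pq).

1200

For distinct primes, φ(pq) = (p−1)(q−1) = 30 × 40 = 1200.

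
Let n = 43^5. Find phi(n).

143589642

φ(43^5) = 43^5 − 43^4 = 147008443 − 3418801 = 143589642.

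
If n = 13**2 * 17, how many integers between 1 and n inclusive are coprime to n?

2496

φ(13^2) = 13^2 − 13^1 = 169 − 13 = 156.
φ(17) = 17 − 1 = 16.
Multiply: 156 · 16 = 2496.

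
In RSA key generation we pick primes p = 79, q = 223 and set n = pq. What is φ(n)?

φ(17617) = 17617 · (1 − 1/79) · (1 − 1/223)
       = 17617 · 17316/17617 = 17316.

17316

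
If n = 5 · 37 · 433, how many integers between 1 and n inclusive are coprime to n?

62208

φ(5) = 5 − 1 = 4.
φ(37) = 37 − 1 = 36.
φ(433) = 433 − 1 = 432.
Since φ is multiplicative, φ(80105) = 4 · 36 · 432 = 62208.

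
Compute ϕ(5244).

Factor 5244: 5244 = 2^2 × 3 × 19 × 23.
φ(5244) = 5244 · (1 − 1/2) · (1 − 1/3) · (1 − 1/19) · (1 − 1/23)
       = 5244 · 792/2622 = 1584.

1584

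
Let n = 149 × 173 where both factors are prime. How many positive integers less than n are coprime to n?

φ(149) = 149 − 1 = 148.
φ(173) = 173 − 1 = 172.
Multiply: 148 · 172 = 25456.

25456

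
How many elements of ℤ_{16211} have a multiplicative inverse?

Factor 16211: 16211 = 13 * 29 * 43.
φ(13) = 13 − 1 = 12.
φ(29) = 29 − 1 = 28.
φ(43) = 43 − 1 = 42.
Since φ is multiplicative, φ(16211) = 12 · 28 · 42 = 14112.

14112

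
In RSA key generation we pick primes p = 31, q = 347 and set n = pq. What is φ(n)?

φ(pq) = (p−1)(q−1) = 30 · 346 = 10380.

10380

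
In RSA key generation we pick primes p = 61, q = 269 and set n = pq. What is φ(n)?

φ(pq) = (p−1)(q−1) = 60 · 268 = 16080.

16080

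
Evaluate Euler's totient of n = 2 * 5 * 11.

40

φ(110) = 110 · (1 − 1/2) · (1 − 1/5) · (1 − 1/11)
       = 110 · 40/110 = 40.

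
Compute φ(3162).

Prime factorization: 3162 = 2 · 3 · 17 · 31.
φ(3162) = 3162 · (1 − 1/2) · (1 − 1/3) · (1 − 1/17) · (1 − 1/31)
       = 3162 · 960/3162 = 960.

960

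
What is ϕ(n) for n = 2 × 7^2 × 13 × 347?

φ(442078) = 442078 · (1 − 1/2) · (1 − 1/7) · (1 − 1/13) · (1 − 1/347)
       = 442078 · 24912/63154 = 174384.

174384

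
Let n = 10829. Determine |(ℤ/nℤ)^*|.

8064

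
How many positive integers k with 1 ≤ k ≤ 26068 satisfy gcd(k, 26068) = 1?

Factor 26068: 26068 = 2^2 * 7^3 * 19.
φ(26068) = 26068 · (1 − 1/2) · (1 − 1/7) · (1 − 1/19)
       = 26068 · 108/266 = 10584.

10584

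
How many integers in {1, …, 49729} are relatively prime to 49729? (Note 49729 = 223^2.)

49506

φ(223^2) = 223^1·(223−1) = 223·222 = 49506.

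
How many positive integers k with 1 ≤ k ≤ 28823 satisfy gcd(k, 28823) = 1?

28823 = 19 · 37 · 41.
φ(19) = 19 − 1 = 18.
φ(37) = 37 − 1 = 36.
φ(41) = 41 − 1 = 40.
Multiply: 18 · 36 · 40 = 25920.

25920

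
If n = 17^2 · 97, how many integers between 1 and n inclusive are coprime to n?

φ(28033) = 28033 · (1 − 1/17) · (1 − 1/97)
       = 28033 · 1536/1649 = 26112.

26112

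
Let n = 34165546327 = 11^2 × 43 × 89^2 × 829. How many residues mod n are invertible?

φ(11^2) = 11^2 − 11^1 = 121 − 11 = 110.
φ(43) = 43 − 1 = 42.
φ(89^2) = 89^1·(89−1) = 89·88 = 7832.
φ(829) = 829 − 1 = 828.
Since φ is multiplicative, φ(34165546327) = 110 · 42 · 7832 · 828 = 29960219520.

29960219520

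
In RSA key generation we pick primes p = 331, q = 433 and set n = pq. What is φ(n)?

142560

For distinct primes, φ(pq) = (p−1)(q−1) = 330 × 432 = 142560.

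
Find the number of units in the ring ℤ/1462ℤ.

672

First factor: 1462 = 2 × 17 × 43.
φ(2) = 2 − 1 = 1.
φ(17) = 17 − 1 = 16.
φ(43) = 43 − 1 = 42.
Multiply: 1 · 16 · 42 = 672.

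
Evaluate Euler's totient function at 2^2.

φ(4) = 4 · (1 − 1/2)
       = 4 · 1/2 = 2.

2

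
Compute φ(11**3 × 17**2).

329120

φ(11^3) = 11^2·(11−1) = 121·10 = 1210.
φ(17^2) = 17^1·(17−1) = 17·16 = 272.
φ(384659) = 1210 × 272 = 329120.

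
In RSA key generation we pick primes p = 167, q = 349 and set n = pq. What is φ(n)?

57768

φ(167) = 167 − 1 = 166.
φ(349) = 349 − 1 = 348.
Multiply: 166 · 348 = 57768.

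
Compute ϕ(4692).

1408

Prime factorization: 4692 = 2^2 · 3 · 17 · 23.
φ(2^2) = 2^1·(2−1) = 2·1 = 2.
φ(3) = 3 − 1 = 2.
φ(17) = 17 − 1 = 16.
φ(23) = 23 − 1 = 22.
Multiply: 2 · 2 · 16 · 22 = 1408.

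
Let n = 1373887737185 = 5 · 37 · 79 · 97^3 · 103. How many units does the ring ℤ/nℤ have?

φ(1373887737185) = 1373887737185 · (1 − 1/5) · (1 − 1/37) · (1 − 1/79) · (1 − 1/97) · (1 − 1/103)
       = 1373887737185 · 109983744/146018465 = 1034837047296.

1034837047296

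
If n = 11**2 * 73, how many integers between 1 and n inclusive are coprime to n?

φ(11^2) = 11^2 − 11^1 = 121 − 11 = 110.
φ(73) = 73 − 1 = 72.
Multiply: 110 · 72 = 7920.

7920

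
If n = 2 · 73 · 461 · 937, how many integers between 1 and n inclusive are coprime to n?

31000320

φ(2) = 2 − 1 = 1.
φ(73) = 73 − 1 = 72.
φ(461) = 461 − 1 = 460.
φ(937) = 937 − 1 = 936.
Since φ is multiplicative, φ(63065722) = 1 · 72 · 460 · 936 = 31000320.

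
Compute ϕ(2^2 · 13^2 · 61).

φ(2^2) = 2^1·(2−1) = 2·1 = 2.
φ(13^2) = 13^1·(13−1) = 13·12 = 156.
φ(61) = 61 − 1 = 60.
Multiply: 2 · 156 · 60 = 18720.

18720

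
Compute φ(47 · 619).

28428

φ(29093) = 29093 · (1 − 1/47) · (1 − 1/619)
       = 29093 · 28428/29093 = 28428.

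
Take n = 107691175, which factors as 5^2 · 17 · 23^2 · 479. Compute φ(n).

77397760

φ(107691175) = 107691175 · (1 − 1/5) · (1 − 1/17) · (1 − 1/23) · (1 − 1/479)
       = 107691175 · 673024/936445 = 77397760.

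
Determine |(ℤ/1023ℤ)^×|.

600

1023 = 3 × 11 × 31.
φ(1023) = 1023 · (1 − 1/3) · (1 − 1/11) · (1 − 1/31)
       = 1023 · 600/1023 = 600.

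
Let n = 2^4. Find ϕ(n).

8

φ(2^4) = 2^3·(2−1) = 8·1 = 8.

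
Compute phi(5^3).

φ(125) = 125 · (1 − 1/5)
       = 125 · 4/5 = 100.

100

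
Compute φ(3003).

Prime factorization: 3003 = 3 × 7 × 11 × 13.
φ(3003) = 3003 · (1 − 1/3) · (1 − 1/7) · (1 − 1/11) · (1 − 1/13)
       = 3003 · 1440/3003 = 1440.

1440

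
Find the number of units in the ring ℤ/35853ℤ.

20736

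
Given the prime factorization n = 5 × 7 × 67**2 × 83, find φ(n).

φ(5) = 5 − 1 = 4.
φ(7) = 7 − 1 = 6.
φ(67^2) = 67^1·(67−1) = 67·66 = 4422.
φ(83) = 83 − 1 = 82.
Since φ is multiplicative, φ(13040545) = 4 · 6 · 4422 · 82 = 8702496.

8702496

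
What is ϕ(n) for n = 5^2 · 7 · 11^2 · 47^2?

28538400

φ(5^2) = 5^1·(5−1) = 5·4 = 20.
φ(7) = 7 − 1 = 6.
φ(11^2) = 11^1·(11−1) = 11·10 = 110.
φ(47^2) = 47^1·(47−1) = 47·46 = 2162.
Multiply: 20 · 6 · 110 · 2162 = 28538400.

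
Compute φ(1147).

Factor 1147: 1147 = 31 × 37.
φ(1147) = 1147 · (1 − 1/31) · (1 − 1/37)
       = 1147 · 1080/1147 = 1080.

1080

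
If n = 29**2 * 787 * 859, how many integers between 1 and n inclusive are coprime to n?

φ(568543753) = 568543753 · (1 − 1/29) · (1 − 1/787) · (1 − 1/859)
       = 568543753 · 18882864/19604957 = 547603056.

547603056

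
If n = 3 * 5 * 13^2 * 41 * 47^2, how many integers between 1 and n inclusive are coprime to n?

107927040

φ(229592415) = 229592415 · (1 − 1/3) · (1 − 1/5) · (1 − 1/13) · (1 − 1/41) · (1 − 1/47)
       = 229592415 · 176640/375765 = 107927040.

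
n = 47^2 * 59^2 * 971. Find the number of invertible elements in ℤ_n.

7176413080

φ(47^2) = 47^1·(47−1) = 47·46 = 2162.
φ(59^2) = 59^2 − 59^1 = 3481 − 59 = 3422.
φ(971) = 971 − 1 = 970.
Since φ is multiplicative, φ(7466532659) = 2162 · 3422 · 970 = 7176413080.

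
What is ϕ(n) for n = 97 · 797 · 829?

63272448

φ(97) = 97 − 1 = 96.
φ(797) = 797 − 1 = 796.
φ(829) = 829 − 1 = 828.
Multiply: 96 · 796 · 828 = 63272448.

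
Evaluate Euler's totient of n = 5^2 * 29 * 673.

376320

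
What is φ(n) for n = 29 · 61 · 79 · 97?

φ(13555847) = 13555847 · (1 − 1/29) · (1 − 1/61) · (1 − 1/79) · (1 − 1/97)
       = 13555847 · 12579840/13555847 = 12579840.

12579840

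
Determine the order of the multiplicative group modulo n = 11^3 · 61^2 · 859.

φ(11^3) = 11^2·(11−1) = 121·10 = 1210.
φ(61^2) = 61^1·(61−1) = 61·60 = 3660.
φ(859) = 859 − 1 = 858.
φ(4254327209) = 1210 × 3660 × 858 = 3799738800.

3799738800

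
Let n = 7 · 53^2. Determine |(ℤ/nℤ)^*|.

16536

φ(19663) = 19663 · (1 − 1/7) · (1 − 1/53)
       = 19663 · 312/371 = 16536.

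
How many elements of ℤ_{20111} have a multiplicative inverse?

14976

Factor 20111: 20111 = 7 · 13**2 · 17.
φ(20111) = 20111 · (1 − 1/7) · (1 − 1/13) · (1 − 1/17)
       = 20111 · 1152/1547 = 14976.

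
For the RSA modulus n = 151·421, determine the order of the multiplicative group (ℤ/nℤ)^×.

63000

φ(151) = 151 − 1 = 150.
φ(421) = 421 − 1 = 420.
Since φ is multiplicative, φ(63571) = 150 · 420 = 63000.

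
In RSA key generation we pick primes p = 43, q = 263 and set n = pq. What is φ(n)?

11004

φ(pq) = (p−1)(q−1) = 42 · 262 = 11004.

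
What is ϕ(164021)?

164021 = 11 * 13 * 31 * 37.
φ(11) = 11 − 1 = 10.
φ(13) = 13 − 1 = 12.
φ(31) = 31 − 1 = 30.
φ(37) = 37 − 1 = 36.
Since φ is multiplicative, φ(164021) = 10 · 12 · 30 · 36 = 129600.

129600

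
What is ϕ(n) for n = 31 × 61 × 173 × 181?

φ(31) = 31 − 1 = 30.
φ(61) = 61 − 1 = 60.
φ(173) = 173 − 1 = 172.
φ(181) = 181 − 1 = 180.
φ(59212883) = 30 × 60 × 172 × 180 = 55728000.

55728000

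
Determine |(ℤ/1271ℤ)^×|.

1200

First factor: 1271 = 31 × 41.
φ(1271) = 1271 · (1 − 1/31) · (1 − 1/41)
       = 1271 · 1200/1271 = 1200.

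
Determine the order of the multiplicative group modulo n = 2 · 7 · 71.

420

φ(994) = 994 · (1 − 1/2) · (1 − 1/7) · (1 − 1/71)
       = 994 · 420/994 = 420.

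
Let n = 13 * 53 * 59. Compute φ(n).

φ(40651) = 40651 · (1 − 1/13) · (1 − 1/53) · (1 − 1/59)
       = 40651 · 36192/40651 = 36192.

36192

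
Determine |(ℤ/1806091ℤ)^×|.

1411200

Prime factorization: 1806091 = 7^2 * 29 * 31 * 41.
φ(1806091) = 1806091 · (1 − 1/7) · (1 − 1/29) · (1 − 1/31) · (1 − 1/41)
       = 1806091 · 201600/258013 = 1411200.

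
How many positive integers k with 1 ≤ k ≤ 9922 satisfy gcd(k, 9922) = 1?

4400

9922 = 2 × 11^2 × 41.
φ(9922) = 9922 · (1 − 1/2) · (1 − 1/11) · (1 − 1/41)
       = 9922 · 400/902 = 4400.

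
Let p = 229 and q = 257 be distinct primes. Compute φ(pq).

58368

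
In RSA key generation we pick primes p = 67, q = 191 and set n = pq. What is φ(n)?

12540

For distinct primes, φ(pq) = (p−1)(q−1) = 66 × 190 = 12540.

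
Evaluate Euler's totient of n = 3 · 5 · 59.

464

φ(3) = 3 − 1 = 2.
φ(5) = 5 − 1 = 4.
φ(59) = 59 − 1 = 58.
Multiply: 2 · 4 · 58 = 464.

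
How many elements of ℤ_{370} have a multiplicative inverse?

Factor 370: 370 = 2 * 5 * 37.
φ(2) = 2 − 1 = 1.
φ(5) = 5 − 1 = 4.
φ(37) = 37 − 1 = 36.
Multiply: 1 · 4 · 36 = 144.

144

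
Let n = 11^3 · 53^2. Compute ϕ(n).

φ(3738779) = 3738779 · (1 − 1/11) · (1 − 1/53)
       = 3738779 · 520/583 = 3334760.

3334760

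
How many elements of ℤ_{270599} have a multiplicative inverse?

First factor: 270599 = 7 · 29 · 31 · 43.
φ(7) = 7 − 1 = 6.
φ(29) = 29 − 1 = 28.
φ(31) = 31 − 1 = 30.
φ(43) = 43 − 1 = 42.
Since φ is multiplicative, φ(270599) = 6 · 28 · 30 · 42 = 211680.

211680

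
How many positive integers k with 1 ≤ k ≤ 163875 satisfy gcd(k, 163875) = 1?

First factor: 163875 = 3 * 5**3 * 19 * 23.
φ(163875) = 163875 · (1 − 1/3) · (1 − 1/5) · (1 − 1/19) · (1 − 1/23)
       = 163875 · 3168/6555 = 79200.

79200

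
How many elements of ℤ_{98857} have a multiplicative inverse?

83160

98857 = 11^2 × 19 × 43.
φ(11^2) = 11^1·(11−1) = 11·10 = 110.
φ(19) = 19 − 1 = 18.
φ(43) = 43 − 1 = 42.
Since φ is multiplicative, φ(98857) = 110 · 18 · 42 = 83160.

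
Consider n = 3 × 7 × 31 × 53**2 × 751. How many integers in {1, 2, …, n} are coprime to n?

φ(3) = 3 − 1 = 2.
φ(7) = 7 − 1 = 6.
φ(31) = 31 − 1 = 30.
φ(53^2) = 53^1·(53−1) = 53·52 = 2756.
φ(751) = 751 − 1 = 750.
φ(1373322909) = 2 × 6 × 30 × 2756 × 750 = 744120000.

744120000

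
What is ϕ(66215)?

46080

First factor: 66215 = 5 · 17 · 19 · 41.
φ(5) = 5 − 1 = 4.
φ(17) = 17 − 1 = 16.
φ(19) = 19 − 1 = 18.
φ(41) = 41 − 1 = 40.
Multiply: 4 · 16 · 18 · 40 = 46080.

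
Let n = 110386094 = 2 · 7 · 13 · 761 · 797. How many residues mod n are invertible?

43557120

φ(110386094) = 110386094 · (1 − 1/2) · (1 − 1/7) · (1 − 1/13) · (1 − 1/761) · (1 − 1/797)
       = 110386094 · 43557120/110386094 = 43557120.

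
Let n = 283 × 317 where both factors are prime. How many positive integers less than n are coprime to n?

89112

φ(pq) = (p−1)(q−1) = 282 · 316 = 89112.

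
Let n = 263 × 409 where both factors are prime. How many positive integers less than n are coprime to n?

106896

φ(107567) = 107567 · (1 − 1/263) · (1 − 1/409)
       = 107567 · 106896/107567 = 106896.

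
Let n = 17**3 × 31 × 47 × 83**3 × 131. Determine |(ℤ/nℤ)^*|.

φ(536181578213377) = 536181578213377 · (1 − 1/17) · (1 − 1/31) · (1 − 1/47) · (1 − 1/83) · (1 − 1/131)
       = 536181578213377 · 235372800/269313337 = 468608650348800.

468608650348800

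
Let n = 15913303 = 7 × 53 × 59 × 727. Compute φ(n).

13137696

φ(7) = 7 − 1 = 6.
φ(53) = 53 − 1 = 52.
φ(59) = 59 − 1 = 58.
φ(727) = 727 − 1 = 726.
Multiply: 6 · 52 · 58 · 726 = 13137696.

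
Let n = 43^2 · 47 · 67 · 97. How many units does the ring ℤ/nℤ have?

φ(564782597) = 564782597 · (1 − 1/43) · (1 − 1/47) · (1 − 1/67) · (1 − 1/97)
       = 564782597 · 12241152/13134479 = 526369536.

526369536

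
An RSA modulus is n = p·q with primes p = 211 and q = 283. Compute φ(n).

φ(pq) = (p−1)(q−1) = 210 · 282 = 59220.

59220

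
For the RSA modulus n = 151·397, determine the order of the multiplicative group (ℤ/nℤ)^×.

φ(151) = 151 − 1 = 150.
φ(397) = 397 − 1 = 396.
Multiply: 150 · 396 = 59400.

59400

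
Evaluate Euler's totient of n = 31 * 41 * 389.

φ(494419) = 494419 · (1 − 1/31) · (1 − 1/41) · (1 − 1/389)
       = 494419 · 465600/494419 = 465600.

465600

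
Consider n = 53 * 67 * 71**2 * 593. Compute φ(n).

10097767680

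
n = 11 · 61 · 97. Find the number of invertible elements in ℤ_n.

57600

φ(65087) = 65087 · (1 − 1/11) · (1 − 1/61) · (1 − 1/97)
       = 65087 · 57600/65087 = 57600.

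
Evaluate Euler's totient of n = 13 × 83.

φ(1079) = 1079 · (1 − 1/13) · (1 − 1/83)
       = 1079 · 984/1079 = 984.

984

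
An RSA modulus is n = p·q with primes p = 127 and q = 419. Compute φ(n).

φ(53213) = 53213 · (1 − 1/127) · (1 − 1/419)
       = 53213 · 52668/53213 = 52668.

52668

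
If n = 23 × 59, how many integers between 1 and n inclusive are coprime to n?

φ(23) = 23 − 1 = 22.
φ(59) = 59 − 1 = 58.
Multiply: 22 · 58 = 1276.

1276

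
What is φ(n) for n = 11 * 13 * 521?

62400

φ(74503) = 74503 · (1 − 1/11) · (1 − 1/13) · (1 − 1/521)
       = 74503 · 62400/74503 = 62400.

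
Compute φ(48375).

25200

48375 = 3^2 · 5^3 · 43.
φ(48375) = 48375 · (1 − 1/3) · (1 − 1/5) · (1 − 1/43)
       = 48375 · 336/645 = 25200.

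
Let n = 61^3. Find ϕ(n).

φ(61^3) = 61^2·(61−1) = 3721·60 = 223260.

223260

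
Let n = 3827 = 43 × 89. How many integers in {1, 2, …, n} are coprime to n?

3696

φ(3827) = 3827 · (1 − 1/43) · (1 − 1/89)
       = 3827 · 3696/3827 = 3696.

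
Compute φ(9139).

7776

Prime factorization: 9139 = 13 · 19 · 37.
φ(13) = 13 − 1 = 12.
φ(19) = 19 − 1 = 18.
φ(37) = 37 − 1 = 36.
Multiply: 12 · 18 · 36 = 7776.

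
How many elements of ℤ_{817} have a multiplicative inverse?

Factor 817: 817 = 19 · 43.
φ(19) = 19 − 1 = 18.
φ(43) = 43 − 1 = 42.
φ(817) = 18 × 42 = 756.

756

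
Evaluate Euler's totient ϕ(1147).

1080

Factor 1147: 1147 = 31 · 37.
φ(31) = 31 − 1 = 30.
φ(37) = 37 − 1 = 36.
φ(1147) = 30 × 36 = 1080.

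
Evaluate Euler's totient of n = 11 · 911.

9100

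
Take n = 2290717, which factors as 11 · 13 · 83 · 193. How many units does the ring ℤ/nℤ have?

φ(2290717) = 2290717 · (1 − 1/11) · (1 − 1/13) · (1 − 1/83) · (1 − 1/193)
       = 2290717 · 1889280/2290717 = 1889280.

1889280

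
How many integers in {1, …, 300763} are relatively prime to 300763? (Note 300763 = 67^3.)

φ(67^3) = 67^3 − 67^2 = 300763 − 4489 = 296274.

296274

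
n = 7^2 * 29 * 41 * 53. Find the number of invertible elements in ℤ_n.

φ(7^2) = 7^1·(7−1) = 7·6 = 42.
φ(29) = 29 − 1 = 28.
φ(41) = 41 − 1 = 40.
φ(53) = 53 − 1 = 52.
Multiply: 42 · 28 · 40 · 52 = 2446080.

2446080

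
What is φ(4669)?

3696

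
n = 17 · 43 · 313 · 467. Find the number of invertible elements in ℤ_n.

97703424

φ(106851001) = 106851001 · (1 − 1/17) · (1 − 1/43) · (1 − 1/313) · (1 − 1/467)
       = 106851001 · 97703424/106851001 = 97703424.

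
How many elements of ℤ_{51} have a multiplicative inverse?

32

First factor: 51 = 3 * 17.
φ(51) = 51 · (1 − 1/3) · (1 − 1/17)
       = 51 · 32/51 = 32.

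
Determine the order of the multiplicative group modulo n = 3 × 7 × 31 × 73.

25920

φ(47523) = 47523 · (1 − 1/3) · (1 − 1/7) · (1 − 1/31) · (1 − 1/73)
       = 47523 · 25920/47523 = 25920.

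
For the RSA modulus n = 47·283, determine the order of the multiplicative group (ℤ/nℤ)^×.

φ(47) = 47 − 1 = 46.
φ(283) = 283 − 1 = 282.
Since φ is multiplicative, φ(13301) = 46 · 282 = 12972.

12972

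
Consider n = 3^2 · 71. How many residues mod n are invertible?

φ(639) = 639 · (1 − 1/3) · (1 − 1/71)
       = 639 · 140/213 = 420.

420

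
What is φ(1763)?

1763 = 41 · 43.
φ(41) = 41 − 1 = 40.
φ(43) = 43 − 1 = 42.
φ(1763) = 40 × 42 = 1680.

1680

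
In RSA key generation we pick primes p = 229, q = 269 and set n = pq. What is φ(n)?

61104

For distinct primes, φ(pq) = (p−1)(q−1) = 228 × 268 = 61104.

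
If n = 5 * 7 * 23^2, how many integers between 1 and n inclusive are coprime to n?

φ(18515) = 18515 · (1 − 1/5) · (1 − 1/7) · (1 − 1/23)
       = 18515 · 528/805 = 12144.

12144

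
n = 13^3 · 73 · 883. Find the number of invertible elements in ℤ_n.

φ(141616423) = 141616423 · (1 − 1/13) · (1 − 1/73) · (1 − 1/883)
       = 141616423 · 762048/837967 = 128786112.

128786112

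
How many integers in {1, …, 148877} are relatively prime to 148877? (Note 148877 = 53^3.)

φ(53^3) = 53^2·(53−1) = 2809·52 = 146068.

146068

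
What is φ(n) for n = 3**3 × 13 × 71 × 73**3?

φ(3^3) = 3^2·(3−1) = 9·2 = 18.
φ(13) = 13 − 1 = 12.
φ(71) = 71 − 1 = 70.
φ(73^3) = 73^3 − 73^2 = 389017 − 5329 = 383688.
φ(9694692657) = 18 × 12 × 70 × 383688 = 5801362560.

5801362560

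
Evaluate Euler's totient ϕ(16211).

Factor 16211: 16211 = 13 * 29 * 43.
φ(16211) = 16211 · (1 − 1/13) · (1 − 1/29) · (1 − 1/43)
       = 16211 · 14112/16211 = 14112.

14112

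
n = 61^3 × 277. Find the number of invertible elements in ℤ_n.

φ(61^3) = 61^2·(61−1) = 3721·60 = 223260.
φ(277) = 277 − 1 = 276.
Multiply: 223260 · 276 = 61619760.

61619760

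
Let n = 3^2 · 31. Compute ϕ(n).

180

φ(279) = 279 · (1 − 1/3) · (1 − 1/31)
       = 279 · 60/93 = 180.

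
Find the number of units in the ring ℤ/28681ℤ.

25872

Factor 28681: 28681 = 23 · 29 · 43.
φ(28681) = 28681 · (1 − 1/23) · (1 − 1/29) · (1 − 1/43)
       = 28681 · 25872/28681 = 25872.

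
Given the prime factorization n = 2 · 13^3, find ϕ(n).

2028

φ(2) = 2 − 1 = 1.
φ(13^3) = 13^2·(13−1) = 169·12 = 2028.
Multiply: 1 · 2028 = 2028.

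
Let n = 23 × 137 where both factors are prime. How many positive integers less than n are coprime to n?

2992

For distinct primes, φ(pq) = (p−1)(q−1) = 22 × 136 = 2992.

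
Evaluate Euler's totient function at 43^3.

77658

φ(43^3) = 43^3 − 43^2 = 79507 − 1849 = 77658.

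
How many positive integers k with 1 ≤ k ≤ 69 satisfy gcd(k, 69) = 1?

44

Factor 69: 69 = 3 · 23.
φ(69) = 69 · (1 − 1/3) · (1 − 1/23)
       = 69 · 44/69 = 44.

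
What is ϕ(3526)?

1680

First factor: 3526 = 2 · 41 · 43.
φ(3526) = 3526 · (1 − 1/2) · (1 − 1/41) · (1 − 1/43)
       = 3526 · 1680/3526 = 1680.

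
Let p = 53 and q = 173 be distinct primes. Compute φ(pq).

φ(9169) = 9169 · (1 − 1/53) · (1 − 1/173)
       = 9169 · 8944/9169 = 8944.

8944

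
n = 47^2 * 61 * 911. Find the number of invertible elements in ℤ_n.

118045200

φ(122756339) = 122756339 · (1 − 1/47) · (1 − 1/61) · (1 − 1/911)
       = 122756339 · 2511600/2611837 = 118045200.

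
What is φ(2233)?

1680

Factor 2233: 2233 = 7 * 11 * 29.
φ(7) = 7 − 1 = 6.
φ(11) = 11 − 1 = 10.
φ(29) = 29 − 1 = 28.
Since φ is multiplicative, φ(2233) = 6 · 10 · 28 = 1680.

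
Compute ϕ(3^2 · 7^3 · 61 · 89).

9313920

φ(16759323) = 16759323 · (1 − 1/3) · (1 − 1/7) · (1 − 1/61) · (1 − 1/89)
       = 16759323 · 63360/114009 = 9313920.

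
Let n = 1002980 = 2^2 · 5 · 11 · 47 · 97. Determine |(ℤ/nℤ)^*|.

353280

φ(1002980) = 1002980 · (1 − 1/2) · (1 − 1/5) · (1 − 1/11) · (1 − 1/47) · (1 − 1/97)
       = 1002980 · 176640/501490 = 353280.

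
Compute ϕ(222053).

181440

First factor: 222053 = 13 × 19 × 29 × 31.
φ(13) = 13 − 1 = 12.
φ(19) = 19 − 1 = 18.
φ(29) = 29 − 1 = 28.
φ(31) = 31 − 1 = 30.
Since φ is multiplicative, φ(222053) = 12 · 18 · 28 · 30 = 181440.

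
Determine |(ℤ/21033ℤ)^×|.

First factor: 21033 = 3^3 · 19 · 41.
φ(3^3) = 3^2·(3−1) = 9·2 = 18.
φ(19) = 19 − 1 = 18.
φ(41) = 41 − 1 = 40.
Multiply: 18 · 18 · 40 = 12960.

12960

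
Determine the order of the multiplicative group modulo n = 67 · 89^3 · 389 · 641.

11424003317760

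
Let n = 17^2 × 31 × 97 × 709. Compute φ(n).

φ(616137307) = 616137307 · (1 − 1/17) · (1 − 1/31) · (1 − 1/97) · (1 − 1/709)
       = 616137307 · 32624640/36243371 = 554618880.

554618880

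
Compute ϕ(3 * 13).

φ(39) = 39 · (1 − 1/3) · (1 − 1/13)
       = 39 · 24/39 = 24.

24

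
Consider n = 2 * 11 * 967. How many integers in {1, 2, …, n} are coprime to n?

9660

φ(21274) = 21274 · (1 − 1/2) · (1 − 1/11) · (1 − 1/967)
       = 21274 · 9660/21274 = 9660.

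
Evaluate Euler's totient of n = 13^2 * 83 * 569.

7265856

φ(7981363) = 7981363 · (1 − 1/13) · (1 − 1/83) · (1 − 1/569)
       = 7981363 · 558912/613951 = 7265856.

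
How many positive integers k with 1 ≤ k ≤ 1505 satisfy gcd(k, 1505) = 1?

First factor: 1505 = 5 * 7 * 43.
φ(1505) = 1505 · (1 − 1/5) · (1 − 1/7) · (1 − 1/43)
       = 1505 · 1008/1505 = 1008.

1008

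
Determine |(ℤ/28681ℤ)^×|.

Prime factorization: 28681 = 23 · 29 · 43.
φ(28681) = 28681 · (1 − 1/23) · (1 − 1/29) · (1 − 1/43)
       = 28681 · 25872/28681 = 25872.

25872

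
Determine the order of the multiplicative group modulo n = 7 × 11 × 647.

φ(7) = 7 − 1 = 6.
φ(11) = 11 − 1 = 10.
φ(647) = 647 − 1 = 646.
Multiply: 6 · 10 · 646 = 38760.

38760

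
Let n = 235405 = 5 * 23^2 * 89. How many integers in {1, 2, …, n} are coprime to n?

178112

φ(5) = 5 − 1 = 4.
φ(23^2) = 23^1·(23−1) = 23·22 = 506.
φ(89) = 89 − 1 = 88.
φ(235405) = 4 × 506 × 88 = 178112.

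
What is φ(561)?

First factor: 561 = 3 · 11 · 17.
φ(3) = 3 − 1 = 2.
φ(11) = 11 − 1 = 10.
φ(17) = 17 − 1 = 16.
Multiply: 2 · 10 · 16 = 320.

320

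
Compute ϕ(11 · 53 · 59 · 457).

13752960

φ(11) = 11 − 1 = 10.
φ(53) = 53 − 1 = 52.
φ(59) = 59 − 1 = 58.
φ(457) = 457 − 1 = 456.
Since φ is multiplicative, φ(15719429) = 10 · 52 · 58 · 456 = 13752960.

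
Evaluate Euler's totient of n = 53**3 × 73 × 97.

1009622016

φ(1054198037) = 1054198037 · (1 − 1/53) · (1 − 1/73) · (1 − 1/97)
       = 1054198037 · 359424/375293 = 1009622016.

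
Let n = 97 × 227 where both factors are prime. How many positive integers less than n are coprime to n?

φ(22019) = 22019 · (1 − 1/97) · (1 − 1/227)
       = 22019 · 21696/22019 = 21696.

21696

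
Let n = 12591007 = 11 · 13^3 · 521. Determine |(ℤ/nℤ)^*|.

10545600

φ(12591007) = 12591007 · (1 − 1/11) · (1 − 1/13) · (1 − 1/521)
       = 12591007 · 62400/74503 = 10545600.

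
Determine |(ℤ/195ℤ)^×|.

First factor: 195 = 3 × 5 × 13.
φ(3) = 3 − 1 = 2.
φ(5) = 5 − 1 = 4.
φ(13) = 13 − 1 = 12.
φ(195) = 2 × 4 × 12 = 96.

96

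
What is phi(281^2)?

78680

φ(78961) = 78961 · (1 − 1/281)
       = 78961 · 280/281 = 78680.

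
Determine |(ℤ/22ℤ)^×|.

First factor: 22 = 2 × 11.
φ(2) = 2 − 1 = 1.
φ(11) = 11 − 1 = 10.
φ(22) = 1 × 10 = 10.

10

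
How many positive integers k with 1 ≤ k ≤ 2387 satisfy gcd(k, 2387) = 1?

1800

Prime factorization: 2387 = 7 · 11 · 31.
φ(7) = 7 − 1 = 6.
φ(11) = 11 − 1 = 10.
φ(31) = 31 − 1 = 30.
φ(2387) = 6 × 10 × 30 = 1800.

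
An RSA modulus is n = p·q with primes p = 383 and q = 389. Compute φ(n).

148216

φ(148987) = 148987 · (1 − 1/383) · (1 − 1/389)
       = 148987 · 148216/148987 = 148216.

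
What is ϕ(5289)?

3360

5289 = 3 · 41 · 43.
φ(5289) = 5289 · (1 − 1/3) · (1 − 1/41) · (1 − 1/43)
       = 5289 · 3360/5289 = 3360.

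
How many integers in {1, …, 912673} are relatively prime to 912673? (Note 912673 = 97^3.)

903264

φ(912673) = 912673 · (1 − 1/97)
       = 912673 · 96/97 = 903264.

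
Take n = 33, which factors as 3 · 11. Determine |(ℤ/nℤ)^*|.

φ(3) = 3 − 1 = 2.
φ(11) = 11 − 1 = 10.
Multiply: 2 · 10 = 20.

20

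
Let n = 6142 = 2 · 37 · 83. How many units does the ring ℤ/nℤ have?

2952

φ(6142) = 6142 · (1 − 1/2) · (1 − 1/37) · (1 − 1/83)
       = 6142 · 2952/6142 = 2952.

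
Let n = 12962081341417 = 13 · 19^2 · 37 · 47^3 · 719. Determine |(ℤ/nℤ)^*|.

φ(12962081341417) = 12962081341417 · (1 − 1/13) · (1 − 1/19) · (1 − 1/37) · (1 − 1/47) · (1 − 1/719)
       = 12962081341417 · 256825728/308834227 = 10779232629888.

10779232629888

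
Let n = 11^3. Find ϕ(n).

1210

φ(11^3) = 11^3 − 11^2 = 1331 − 121 = 1210.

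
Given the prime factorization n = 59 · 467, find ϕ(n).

27028

φ(27553) = 27553 · (1 − 1/59) · (1 − 1/467)
       = 27553 · 27028/27553 = 27028.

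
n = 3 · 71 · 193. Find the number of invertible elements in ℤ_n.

26880

φ(41109) = 41109 · (1 − 1/3) · (1 − 1/71) · (1 − 1/193)
       = 41109 · 26880/41109 = 26880.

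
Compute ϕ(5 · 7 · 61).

1440

φ(5) = 5 − 1 = 4.
φ(7) = 7 − 1 = 6.
φ(61) = 61 − 1 = 60.
Multiply: 4 · 6 · 60 = 1440.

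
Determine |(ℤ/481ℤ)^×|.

First factor: 481 = 13 · 37.
φ(481) = 481 · (1 − 1/13) · (1 − 1/37)
       = 481 · 432/481 = 432.

432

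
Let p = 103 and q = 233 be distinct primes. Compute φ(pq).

23664

φ(103) = 103 − 1 = 102.
φ(233) = 233 − 1 = 232.
φ(23999) = 102 × 232 = 23664.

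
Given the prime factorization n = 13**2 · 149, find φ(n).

23088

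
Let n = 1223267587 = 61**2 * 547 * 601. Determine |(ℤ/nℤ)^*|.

1199016000

φ(61^2) = 61^1·(61−1) = 61·60 = 3660.
φ(547) = 547 − 1 = 546.
φ(601) = 601 − 1 = 600.
Multiply: 3660 · 546 · 600 = 1199016000.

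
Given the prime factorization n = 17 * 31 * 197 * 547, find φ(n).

51367680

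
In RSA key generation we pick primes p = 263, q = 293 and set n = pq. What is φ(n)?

φ(pq) = (p−1)(q−1) = 262 · 292 = 76504.

76504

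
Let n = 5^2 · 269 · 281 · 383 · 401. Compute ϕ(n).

229322240000

φ(290229634675) = 290229634675 · (1 − 1/5) · (1 − 1/269) · (1 − 1/281) · (1 − 1/383) · (1 − 1/401)
       = 290229634675 · 45864448000/58045926935 = 229322240000.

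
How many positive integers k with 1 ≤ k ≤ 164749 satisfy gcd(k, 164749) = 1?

First factor: 164749 = 13 × 19 × 23 × 29.
φ(164749) = 164749 · (1 − 1/13) · (1 − 1/19) · (1 − 1/23) · (1 − 1/29)
       = 164749 · 133056/164749 = 133056.

133056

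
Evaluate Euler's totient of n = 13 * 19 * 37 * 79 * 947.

573775488

φ(683716007) = 683716007 · (1 − 1/13) · (1 − 1/19) · (1 − 1/37) · (1 − 1/79) · (1 − 1/947)
       = 683716007 · 573775488/683716007 = 573775488.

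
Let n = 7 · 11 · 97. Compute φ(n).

5760

φ(7) = 7 − 1 = 6.
φ(11) = 11 − 1 = 10.
φ(97) = 97 − 1 = 96.
Since φ is multiplicative, φ(7469) = 6 · 10 · 96 = 5760.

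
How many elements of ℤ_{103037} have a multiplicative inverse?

80640

Factor 103037: 103037 = 11 · 17 · 19 · 29.
φ(11) = 11 − 1 = 10.
φ(17) = 17 − 1 = 16.
φ(19) = 19 − 1 = 18.
φ(29) = 29 − 1 = 28.
Since φ is multiplicative, φ(103037) = 10 · 16 · 18 · 28 = 80640.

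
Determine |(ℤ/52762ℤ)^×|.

23760

First factor: 52762 = 2 · 23 · 31 · 37.
φ(52762) = 52762 · (1 − 1/2) · (1 − 1/23) · (1 − 1/31) · (1 − 1/37)
       = 52762 · 23760/52762 = 23760.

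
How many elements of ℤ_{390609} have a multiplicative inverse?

228096

390609 = 3^3 × 17 × 23 × 37.
φ(390609) = 390609 · (1 − 1/3) · (1 − 1/17) · (1 − 1/23) · (1 − 1/37)
       = 390609 · 25344/43401 = 228096.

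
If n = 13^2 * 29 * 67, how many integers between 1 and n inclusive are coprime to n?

288288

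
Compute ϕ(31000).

Prime factorization: 31000 = 2^3 × 5^3 × 31.
φ(31000) = 31000 · (1 − 1/2) · (1 − 1/5) · (1 − 1/31)
       = 31000 · 120/310 = 12000.

12000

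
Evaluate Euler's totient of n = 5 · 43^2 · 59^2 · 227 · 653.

φ(5) = 5 − 1 = 4.
φ(43^2) = 43^1·(43−1) = 43·42 = 1806.
φ(59^2) = 59^2 − 59^1 = 3481 − 59 = 3422.
φ(227) = 227 − 1 = 226.
φ(653) = 653 − 1 = 652.
Multiply: 4 · 1806 · 3422 · 226 · 652 = 3642619241856.

3642619241856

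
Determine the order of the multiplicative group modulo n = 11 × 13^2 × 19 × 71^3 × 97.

951224601600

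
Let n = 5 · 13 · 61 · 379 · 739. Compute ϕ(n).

803416320

φ(5) = 5 − 1 = 4.
φ(13) = 13 − 1 = 12.
φ(61) = 61 − 1 = 60.
φ(379) = 379 − 1 = 378.
φ(739) = 739 − 1 = 738.
φ(1110521165) = 4 × 12 × 60 × 378 × 738 = 803416320.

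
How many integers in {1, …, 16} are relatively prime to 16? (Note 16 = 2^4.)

8

φ(2^4) = 2^4 − 2^3 = 16 − 8 = 8.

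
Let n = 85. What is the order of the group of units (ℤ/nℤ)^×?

64

Factor 85: 85 = 5 * 17.
φ(5) = 5 − 1 = 4.
φ(17) = 17 − 1 = 16.
Multiply: 4 · 16 = 64.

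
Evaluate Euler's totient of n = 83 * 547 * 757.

φ(83) = 83 − 1 = 82.
φ(547) = 547 − 1 = 546.
φ(757) = 757 − 1 = 756.
Since φ is multiplicative, φ(34368557) = 82 · 546 · 756 = 33847632.

33847632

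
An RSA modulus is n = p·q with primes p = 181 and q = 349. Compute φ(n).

φ(pq) = (p−1)(q−1) = 180 · 348 = 62640.

62640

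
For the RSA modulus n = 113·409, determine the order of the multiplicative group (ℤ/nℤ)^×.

φ(113) = 113 − 1 = 112.
φ(409) = 409 − 1 = 408.
Multiply: 112 · 408 = 45696.

45696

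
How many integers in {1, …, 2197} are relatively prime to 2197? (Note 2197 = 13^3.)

2028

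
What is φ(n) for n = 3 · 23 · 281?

12320

φ(19389) = 19389 · (1 − 1/3) · (1 − 1/23) · (1 − 1/281)
       = 19389 · 12320/19389 = 12320.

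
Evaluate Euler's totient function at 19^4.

123462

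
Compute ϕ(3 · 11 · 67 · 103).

φ(3) = 3 − 1 = 2.
φ(11) = 11 − 1 = 10.
φ(67) = 67 − 1 = 66.
φ(103) = 103 − 1 = 102.
Since φ is multiplicative, φ(227733) = 2 · 10 · 66 · 102 = 134640.

134640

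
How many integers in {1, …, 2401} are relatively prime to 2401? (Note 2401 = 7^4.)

2058

φ(7^4) = 7^4 − 7^3 = 2401 − 343 = 2058.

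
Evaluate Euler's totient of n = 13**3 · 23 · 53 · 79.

180962496

φ(211573297) = 211573297 · (1 − 1/13) · (1 − 1/23) · (1 − 1/53) · (1 − 1/79)
       = 211573297 · 1070784/1251913 = 180962496.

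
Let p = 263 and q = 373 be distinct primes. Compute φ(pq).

φ(n) = (p − 1)(q − 1) = (263−1)(373−1) = 262·372 = 97464.

97464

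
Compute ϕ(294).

84

Prime factorization: 294 = 2 · 3 · 7^2.
φ(294) = 294 · (1 − 1/2) · (1 − 1/3) · (1 − 1/7)
       = 294 · 12/42 = 84.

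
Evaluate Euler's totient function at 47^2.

φ(47^2) = 47^2 − 47^1 = 2209 − 47 = 2162.

2162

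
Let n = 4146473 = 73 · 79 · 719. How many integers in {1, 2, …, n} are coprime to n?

φ(73) = 73 − 1 = 72.
φ(79) = 79 − 1 = 78.
φ(719) = 719 − 1 = 718.
Multiply: 72 · 78 · 718 = 4032288.

4032288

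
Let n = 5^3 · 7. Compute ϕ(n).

600

φ(5^3) = 5^3 − 5^2 = 125 − 25 = 100.
φ(7) = 7 − 1 = 6.
Since φ is multiplicative, φ(875) = 100 · 6 = 600.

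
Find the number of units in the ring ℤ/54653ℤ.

50400

54653 = 31 × 41 × 43.
φ(54653) = 54653 · (1 − 1/31) · (1 − 1/41) · (1 − 1/43)
       = 54653 · 50400/54653 = 50400.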